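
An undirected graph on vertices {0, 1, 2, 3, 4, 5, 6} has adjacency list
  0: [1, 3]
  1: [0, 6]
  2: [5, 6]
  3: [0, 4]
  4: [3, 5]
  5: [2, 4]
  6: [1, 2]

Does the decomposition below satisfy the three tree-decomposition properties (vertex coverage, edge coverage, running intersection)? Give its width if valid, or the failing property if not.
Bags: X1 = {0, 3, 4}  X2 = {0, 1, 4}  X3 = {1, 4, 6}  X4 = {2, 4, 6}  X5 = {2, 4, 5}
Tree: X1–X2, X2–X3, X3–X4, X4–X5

Every vertex of G appears in some bag (union = {0, 1, 2, 3, 4, 5, 6}); every edge is covered by a bag; and for each vertex v the set of bags containing v is connected in the bag tree. The decomposition is therefore valid. The largest bag has 3 vertices, so the width is 2.

Yes; width 2.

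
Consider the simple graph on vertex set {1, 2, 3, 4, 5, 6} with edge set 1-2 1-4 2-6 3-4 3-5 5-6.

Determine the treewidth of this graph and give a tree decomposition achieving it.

Every bag has size at most 3, so the width is 3 − 1 = 2 and tw(G) ≤ 2. Since 3–4–1–2–6–5–3 is a cycle in G, G is not acyclic. Forests are exactly the graphs of treewidth ≤ 1, so tw(G) ≥ 2. The upper and lower bounds meet at 2, so that is the treewidth.

Treewidth 2.
Bags: B1 = {1, 3, 4}  B2 = {1, 2, 3}  B3 = {2, 3, 6}  B4 = {3, 5, 6}
Tree: B1–B2, B2–B3, B3–B4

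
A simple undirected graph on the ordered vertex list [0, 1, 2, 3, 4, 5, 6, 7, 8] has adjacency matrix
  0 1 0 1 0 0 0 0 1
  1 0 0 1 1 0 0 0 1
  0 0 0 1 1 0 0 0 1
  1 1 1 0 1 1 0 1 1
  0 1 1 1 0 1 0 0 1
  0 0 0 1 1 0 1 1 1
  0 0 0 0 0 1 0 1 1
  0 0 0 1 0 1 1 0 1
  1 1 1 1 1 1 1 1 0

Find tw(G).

A width-3 tree decomposition is:
Bags: B1 = {2, 3, 4, 8}  B2 = {3, 4, 5, 8}  B3 = {1, 3, 4, 8}  B4 = {3, 5, 7, 8}  B5 = {0, 1, 3, 8}  B6 = {5, 6, 7, 8}
Tree: B1–B2, B1–B3, B2–B4, B3–B5, B4–B6
Each bag holds 4 vertices, so the decomposition has width 3, which upper-bounds the treewidth. On the other hand G contains the 4-clique {0, 1, 3, 8}. A clique must lie in a single bag of any decomposition, so no decomposition can have width below 3. Therefore the treewidth is 3.

3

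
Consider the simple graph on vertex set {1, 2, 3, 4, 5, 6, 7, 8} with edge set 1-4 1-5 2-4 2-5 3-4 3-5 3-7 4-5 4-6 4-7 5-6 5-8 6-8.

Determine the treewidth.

A width-2 tree decomposition is:
Bags: B1 = {3, 4, 5}  B2 = {1, 4, 5}  B3 = {3, 4, 7}  B4 = {4, 5, 6}  B5 = {5, 6, 8}  B6 = {2, 4, 5}
Tree: B1–B2, B1–B3, B1–B4, B4–B5, B1–B6
Every bag has size at most 3, so the width is 3 − 1 = 2 and tw(G) ≤ 2. On the other hand G contains the 3-clique {5, 6, 8}. A clique must lie in a single bag of any decomposition, so no decomposition can have width below 2. The upper and lower bounds meet at 2, so that is the treewidth.

2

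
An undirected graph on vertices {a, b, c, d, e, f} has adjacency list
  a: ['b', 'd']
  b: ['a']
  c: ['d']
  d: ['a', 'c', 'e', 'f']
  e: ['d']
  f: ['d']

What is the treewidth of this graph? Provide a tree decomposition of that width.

Treewidth 1.
Bags: B1 = {a, d}  B2 = {c, d}  B3 = {d, f}  B4 = {a, b}  B5 = {d, e}
Tree: B1–B2, B1–B3, B1–B4, B1–B5

Every bag has size at most 2, so the width is 2 − 1 = 1 and tw(G) ≤ 1. Any graph with an edge has treewidth ≥ 1, and G has the edge d–a. Combining the bounds, tw(G) = 1.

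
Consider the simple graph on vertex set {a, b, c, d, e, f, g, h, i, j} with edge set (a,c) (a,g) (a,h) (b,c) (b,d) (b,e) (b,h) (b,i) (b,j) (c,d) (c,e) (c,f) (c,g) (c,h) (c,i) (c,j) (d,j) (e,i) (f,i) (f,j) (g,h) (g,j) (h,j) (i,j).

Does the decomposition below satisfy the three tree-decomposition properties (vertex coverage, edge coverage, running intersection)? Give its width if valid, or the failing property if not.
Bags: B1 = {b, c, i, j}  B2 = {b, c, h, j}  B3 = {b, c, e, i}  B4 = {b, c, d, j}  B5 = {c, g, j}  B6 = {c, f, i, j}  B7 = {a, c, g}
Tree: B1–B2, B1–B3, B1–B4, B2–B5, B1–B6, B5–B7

No — edge (h,g) lies in no bag.

A tree decomposition must satisfy three properties: every vertex lies in some bag; for every edge, both endpoints lie together in some bag; and for every vertex, the bags containing it form a connected subtree. Here edge (h,g) lies in no bag, so the decomposition is invalid.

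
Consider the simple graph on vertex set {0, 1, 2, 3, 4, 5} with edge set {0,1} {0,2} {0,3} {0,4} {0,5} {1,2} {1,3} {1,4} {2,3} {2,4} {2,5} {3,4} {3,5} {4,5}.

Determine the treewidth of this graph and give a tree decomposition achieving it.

Treewidth 4.
One optimal decomposition is:
Bags: B1 = {0, 1, 2, 3, 4}  B2 = {0, 2, 3, 4, 5}
Tree: B1–B2

The largest bag has 5 vertices, giving width 4; this decomposition certifies tw(G) ≤ 4. Conversely, {0, 1, 2, 3, 4} is a clique of size 5, and the vertices of any clique must share a bag in every tree decomposition; so some bag has ≥ 5 vertices and tw(G) ≥ 4. Combining the bounds, tw(G) = 4.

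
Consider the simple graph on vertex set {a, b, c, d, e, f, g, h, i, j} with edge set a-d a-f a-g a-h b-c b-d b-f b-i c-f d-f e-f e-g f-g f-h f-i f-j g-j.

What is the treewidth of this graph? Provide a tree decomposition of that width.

Each bag holds 3 vertices, so the decomposition has width 2, which upper-bounds the treewidth. On the other hand G contains the 3-clique {a, d, f}. A clique must lie in a single bag of any decomposition, so no decomposition can have width below 2. Hence tw(G) = 2 exactly.

Treewidth 2.
Bags: B1 = {a, d, f}  B2 = {b, d, f}  B3 = {a, f, h}  B4 = {b, c, f}  B5 = {b, f, i}  B6 = {a, f, g}  B7 = {e, f, g}  B8 = {f, g, j}
Tree: B1–B2, B1–B3, B2–B4, B4–B5, B1–B6, B6–B7, B7–B8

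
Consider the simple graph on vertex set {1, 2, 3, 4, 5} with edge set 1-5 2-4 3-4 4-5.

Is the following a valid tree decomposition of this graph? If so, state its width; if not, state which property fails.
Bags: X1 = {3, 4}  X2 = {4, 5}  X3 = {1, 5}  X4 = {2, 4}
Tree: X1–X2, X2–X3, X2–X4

Yes; width 1.

Every vertex of G appears in some bag (union = {1, 2, 3, 4, 5}); every edge is covered by a bag; and for each vertex v the set of bags containing v is connected in the bag tree. The decomposition is therefore valid. The largest bag has 2 vertices, so the width is 1.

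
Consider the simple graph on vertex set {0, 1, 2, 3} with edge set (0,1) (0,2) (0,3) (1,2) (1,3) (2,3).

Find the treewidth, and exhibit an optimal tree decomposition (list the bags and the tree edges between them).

With just one bag of size 4, the width is 4 − 1 = 3, so tw(G) ≤ 3. Conversely, {0, 1, 2, 3} is a clique of size 4, and the vertices of any clique must share a bag in every tree decomposition; so some bag has ≥ 4 vertices and tw(G) ≥ 3. Combining the bounds, tw(G) = 3.

Treewidth 3.
One optimal decomposition is:
Bags: B1 = {0, 1, 2, 3}
Tree: (single bag)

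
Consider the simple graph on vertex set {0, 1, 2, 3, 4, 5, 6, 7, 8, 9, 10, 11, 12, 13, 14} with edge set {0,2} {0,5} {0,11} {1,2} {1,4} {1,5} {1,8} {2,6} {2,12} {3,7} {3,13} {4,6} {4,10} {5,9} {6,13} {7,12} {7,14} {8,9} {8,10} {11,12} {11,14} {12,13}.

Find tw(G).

A width-3 tree decomposition is:
Bags: B1 = {4, 8, 9, 10}  B2 = {1, 4, 8, 9}  B3 = {1, 4, 5, 9}  B4 = {1, 4, 5, 6}  B5 = {1, 2, 5, 6}  B6 = {0, 2, 5, 6}  B7 = {0, 2, 6, 13}  B8 = {0, 2, 12, 13}  B9 = {0, 11, 12, 13}  B10 = {3, 11, 12, 13}  B11 = {3, 7, 11, 12}  B12 = {3, 7, 11, 14}
Tree: B1–B2, B2–B3, B3–B4, B4–B5, B5–B6, B6–B7, B7–B8, B8–B9, B9–B10, B10–B11, B11–B12
The largest bag has 4 vertices, giving width 3; this decomposition certifies tw(G) ≤ 3. For the lower bound: the 4 vertex sets {8,9,10}, {4}, {1}, {0,2,5,6} are disjoint, each induces a connected subgraph, and every pair is joined by at least one edge of G. Contracting each set to a single vertex therefore yields K_{4} as a minor, and since treewidth is minor-monotone, tw(G) ≥ tw(K_{4}) = 3. Therefore the treewidth is 3.

3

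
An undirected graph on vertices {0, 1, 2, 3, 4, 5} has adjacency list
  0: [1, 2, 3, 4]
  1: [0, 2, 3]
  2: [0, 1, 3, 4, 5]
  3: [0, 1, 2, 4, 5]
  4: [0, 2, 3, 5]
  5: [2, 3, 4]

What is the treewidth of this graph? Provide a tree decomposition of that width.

Treewidth 3.
One optimal decomposition is:
Bags: B1 = {0, 1, 2, 3}  B2 = {0, 2, 3, 4}  B3 = {2, 3, 4, 5}
Tree: B1–B2, B2–B3

The largest bag has 4 vertices, giving width 3; this decomposition certifies tw(G) ≤ 3. On the other hand G contains the 4-clique {0, 1, 2, 3}. A clique must lie in a single bag of any decomposition, so no decomposition can have width below 3. Hence tw(G) = 3 exactly.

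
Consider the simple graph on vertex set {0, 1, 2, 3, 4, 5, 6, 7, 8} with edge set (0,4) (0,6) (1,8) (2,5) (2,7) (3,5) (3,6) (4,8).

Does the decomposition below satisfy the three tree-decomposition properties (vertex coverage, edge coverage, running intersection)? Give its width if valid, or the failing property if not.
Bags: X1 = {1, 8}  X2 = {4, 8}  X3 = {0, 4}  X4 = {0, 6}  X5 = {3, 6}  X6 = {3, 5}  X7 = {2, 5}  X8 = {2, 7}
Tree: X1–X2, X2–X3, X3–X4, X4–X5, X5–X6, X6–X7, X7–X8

Yes; width 1.

Checking the three conditions: (i) the bags cover all of {0, 1, 2, 3, 4, 5, 6, 7, 8}; (ii) for each edge, some bag contains both endpoints; (iii) the bags containing any fixed vertex form a subtree. All hold, so the decomposition is valid with width 2 − 1 = 1.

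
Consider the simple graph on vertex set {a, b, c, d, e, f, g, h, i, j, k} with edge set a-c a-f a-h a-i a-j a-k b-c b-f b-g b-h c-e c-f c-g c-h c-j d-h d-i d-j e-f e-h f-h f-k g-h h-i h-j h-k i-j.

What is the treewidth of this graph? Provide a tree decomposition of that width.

Each bag holds 4 vertices, so the decomposition has width 3, which upper-bounds the treewidth. For the lower bound, the 4 vertices {d, h, i, j} are pairwise adjacent, and any tree decomposition puts a clique entirely inside one bag — forcing width ≥ 3. Combining the bounds, tw(G) = 3.

Treewidth 3.
One optimal decomposition is:
Bags: B1 = {a, c, f, h}  B2 = {a, f, h, k}  B3 = {c, e, f, h}  B4 = {b, c, f, h}  B5 = {a, c, h, j}  B6 = {b, c, g, h}  B7 = {a, h, i, j}  B8 = {d, h, i, j}
Tree: B1–B2, B1–B3, B1–B4, B1–B5, B4–B6, B5–B7, B7–B8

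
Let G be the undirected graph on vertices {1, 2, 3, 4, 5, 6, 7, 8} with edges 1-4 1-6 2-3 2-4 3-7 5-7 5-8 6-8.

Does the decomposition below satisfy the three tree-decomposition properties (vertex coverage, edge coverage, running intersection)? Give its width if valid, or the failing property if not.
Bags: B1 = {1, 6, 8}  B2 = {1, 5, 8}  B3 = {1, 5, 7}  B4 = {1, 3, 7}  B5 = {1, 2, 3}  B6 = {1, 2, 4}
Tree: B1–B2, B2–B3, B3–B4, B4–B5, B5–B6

Vertex coverage: the bags together contain {1, 2, 3, 4, 5, 6, 7, 8}, the full vertex set. Edge coverage: each edge of G has both endpoints in at least one bag. Running intersection: for every vertex, the bags containing it form a connected subtree. All three properties hold, so this is a valid tree decomposition of width max|bag| − 1 = 2, and hence tw(G) ≤ 2.

Yes; width 2.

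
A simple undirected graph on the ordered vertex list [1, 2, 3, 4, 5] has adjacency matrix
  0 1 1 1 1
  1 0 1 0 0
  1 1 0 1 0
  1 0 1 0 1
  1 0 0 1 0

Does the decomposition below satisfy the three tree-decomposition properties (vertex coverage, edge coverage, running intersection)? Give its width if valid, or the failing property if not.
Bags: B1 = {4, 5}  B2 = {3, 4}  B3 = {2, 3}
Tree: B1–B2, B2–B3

A tree decomposition must satisfy three properties: every vertex lies in some bag; for every edge, both endpoints lie together in some bag; and for every vertex, the bags containing it form a connected subtree. Here vertex 1 appears in no bag, so the decomposition is invalid.

No — vertex 1 appears in no bag.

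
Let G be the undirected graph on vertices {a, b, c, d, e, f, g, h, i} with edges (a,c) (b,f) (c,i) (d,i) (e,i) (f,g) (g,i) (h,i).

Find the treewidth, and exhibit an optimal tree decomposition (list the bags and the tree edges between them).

Treewidth 1.
One optimal decomposition is:
Bags: B1 = {g, i}  B2 = {d, i}  B3 = {c, i}  B4 = {f, g}  B5 = {a, c}  B6 = {b, f}  B7 = {e, i}  B8 = {h, i}
Tree: B1–B2, B1–B3, B1–B4, B3–B5, B4–B6, B1–B7, B7–B8

The largest bag has 2 vertices, giving width 1; this decomposition certifies tw(G) ≤ 1. G has an edge, so its treewidth is at least 1. Combining the bounds, tw(G) = 1.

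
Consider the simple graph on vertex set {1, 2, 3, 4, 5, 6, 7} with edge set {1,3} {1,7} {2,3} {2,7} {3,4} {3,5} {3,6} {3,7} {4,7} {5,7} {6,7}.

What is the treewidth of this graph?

2

A width-2 tree decomposition is:
Bags: B1 = {3, 5, 7}  B2 = {1, 3, 7}  B3 = {3, 4, 7}  B4 = {2, 3, 7}  B5 = {3, 6, 7}
Tree: B1–B2, B2–B3, B3–B4, B3–B5
Each bag holds 3 vertices, so the decomposition has width 2, which upper-bounds the treewidth. For the lower bound, the 3 vertices {1, 3, 7} are pairwise adjacent, and any tree decomposition puts a clique entirely inside one bag — forcing width ≥ 2. Hence tw(G) = 2 exactly.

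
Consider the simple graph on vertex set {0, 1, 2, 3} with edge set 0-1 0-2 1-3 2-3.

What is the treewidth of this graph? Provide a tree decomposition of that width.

Treewidth 2.
Bags: B1 = {1, 2, 3}  B2 = {0, 1, 2}
Tree: B1–B2

Each bag holds 3 vertices, so the decomposition has width 2, which upper-bounds the treewidth. The edges 2–3–1–0–2 form a cycle, so G is not a tree and its treewidth is at least 2. The upper and lower bounds meet at 2, so that is the treewidth.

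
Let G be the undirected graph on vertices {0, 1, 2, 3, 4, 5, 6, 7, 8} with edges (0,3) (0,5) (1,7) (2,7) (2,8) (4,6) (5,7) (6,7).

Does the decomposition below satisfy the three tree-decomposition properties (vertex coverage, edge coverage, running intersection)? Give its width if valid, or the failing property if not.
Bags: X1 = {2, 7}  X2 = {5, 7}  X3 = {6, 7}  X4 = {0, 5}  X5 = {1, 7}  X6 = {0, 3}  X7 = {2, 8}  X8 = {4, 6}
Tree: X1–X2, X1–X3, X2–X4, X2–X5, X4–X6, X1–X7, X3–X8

Yes; width 1.

Every vertex of G appears in some bag (union = {0, 1, 2, 3, 4, 5, 6, 7, 8}); every edge is covered by a bag; and for each vertex v the set of bags containing v is connected in the bag tree. The decomposition is therefore valid. The largest bag has 2 vertices, so the width is 1.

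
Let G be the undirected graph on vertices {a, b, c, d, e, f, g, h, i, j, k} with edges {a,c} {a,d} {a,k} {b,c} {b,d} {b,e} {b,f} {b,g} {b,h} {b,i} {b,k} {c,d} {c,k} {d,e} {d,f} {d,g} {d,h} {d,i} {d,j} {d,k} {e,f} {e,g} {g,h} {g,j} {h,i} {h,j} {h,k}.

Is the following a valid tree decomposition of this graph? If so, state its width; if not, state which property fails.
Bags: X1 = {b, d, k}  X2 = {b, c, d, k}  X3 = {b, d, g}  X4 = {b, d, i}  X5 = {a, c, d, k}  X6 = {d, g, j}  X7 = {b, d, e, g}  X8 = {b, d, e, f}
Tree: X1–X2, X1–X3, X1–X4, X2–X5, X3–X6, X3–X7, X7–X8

No — vertex h appears in no bag.

A tree decomposition must satisfy three properties: every vertex lies in some bag; for every edge, both endpoints lie together in some bag; and for every vertex, the bags containing it form a connected subtree. Here vertex h appears in no bag, so the decomposition is invalid.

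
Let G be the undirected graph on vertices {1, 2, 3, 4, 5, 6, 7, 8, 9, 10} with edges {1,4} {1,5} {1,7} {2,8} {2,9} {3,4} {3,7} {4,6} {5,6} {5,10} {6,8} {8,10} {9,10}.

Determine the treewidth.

A width-2 tree decomposition is:
Bags: B1 = {2, 8, 9}  B2 = {8, 9, 10}  B3 = {6, 8, 10}  B4 = {5, 6, 10}  B5 = {4, 5, 6}  B6 = {1, 4, 5}  B7 = {1, 3, 4}  B8 = {1, 3, 7}
Tree: B1–B2, B2–B3, B3–B4, B4–B5, B5–B6, B6–B7, B7–B8
Each bag holds 3 vertices, so the decomposition has width 2, which upper-bounds the treewidth. For the lower bound, G contains the cycle 2–9–10–8–2, so G is not a forest; only forests have treewidth ≤ 1, hence tw(G) ≥ 2. Therefore the treewidth is 2.

2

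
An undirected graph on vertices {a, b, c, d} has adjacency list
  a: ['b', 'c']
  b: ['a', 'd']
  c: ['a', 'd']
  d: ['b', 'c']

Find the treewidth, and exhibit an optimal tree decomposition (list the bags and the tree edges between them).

Treewidth 2.
Bags: B1 = {a, b, d}  B2 = {a, c, d}
Tree: B1–B2

The largest bag has 3 vertices, giving width 2; this decomposition certifies tw(G) ≤ 2. The edges a–b–d–c–a form a cycle, so G is not a tree and its treewidth is at least 2. Therefore the treewidth is 2.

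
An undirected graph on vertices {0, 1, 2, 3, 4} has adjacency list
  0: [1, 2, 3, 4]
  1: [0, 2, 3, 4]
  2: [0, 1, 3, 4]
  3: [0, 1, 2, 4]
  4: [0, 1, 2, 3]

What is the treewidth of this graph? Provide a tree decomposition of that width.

Treewidth 4.
One optimal decomposition is:
Bags: B1 = {0, 1, 2, 3, 4}
Tree: (single bag)

With just one bag of size 5, the width is 5 − 1 = 4, so tw(G) ≤ 4. For the lower bound, the 5 vertices {0, 1, 2, 3, 4} are pairwise adjacent, and any tree decomposition puts a clique entirely inside one bag — forcing width ≥ 4. The upper and lower bounds meet at 4, so that is the treewidth.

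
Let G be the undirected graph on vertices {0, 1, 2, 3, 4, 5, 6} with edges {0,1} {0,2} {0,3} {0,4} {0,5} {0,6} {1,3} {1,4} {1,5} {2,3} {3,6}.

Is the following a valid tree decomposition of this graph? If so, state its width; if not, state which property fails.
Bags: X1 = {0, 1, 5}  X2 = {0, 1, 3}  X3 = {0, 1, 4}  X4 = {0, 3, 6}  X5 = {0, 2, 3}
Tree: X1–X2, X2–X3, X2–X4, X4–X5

Yes; width 2.

Checking the three conditions: (i) the bags cover all of {0, 1, 2, 3, 4, 5, 6}; (ii) for each edge, some bag contains both endpoints; (iii) the bags containing any fixed vertex form a subtree. All hold, so the decomposition is valid with width 3 − 1 = 2.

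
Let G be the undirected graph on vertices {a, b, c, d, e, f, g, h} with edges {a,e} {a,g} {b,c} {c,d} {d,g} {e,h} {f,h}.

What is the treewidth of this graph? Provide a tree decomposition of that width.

Treewidth 1.
Bags: B1 = {f, h}  B2 = {e, h}  B3 = {a, e}  B4 = {a, g}  B5 = {d, g}  B6 = {c, d}  B7 = {b, c}
Tree: B1–B2, B2–B3, B3–B4, B4–B5, B5–B6, B6–B7

Each bag holds 2 vertices, so the decomposition has width 1, which upper-bounds the treewidth. Since G has at least one edge (e.g. f–h), it is not an edgeless graph, so tw(G) ≥ 1. Combining the bounds, tw(G) = 1.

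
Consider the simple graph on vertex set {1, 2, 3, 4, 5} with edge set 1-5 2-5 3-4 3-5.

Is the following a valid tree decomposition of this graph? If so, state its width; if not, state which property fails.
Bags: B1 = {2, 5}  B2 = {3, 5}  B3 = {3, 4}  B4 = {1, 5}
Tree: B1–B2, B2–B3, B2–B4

Yes; width 1.

Vertex coverage: the bags together contain {1, 2, 3, 4, 5}, the full vertex set. Edge coverage: each edge of G has both endpoints in at least one bag. Running intersection: for every vertex, the bags containing it form a connected subtree. All three properties hold, so this is a valid tree decomposition of width max|bag| − 1 = 1, and hence tw(G) ≤ 1.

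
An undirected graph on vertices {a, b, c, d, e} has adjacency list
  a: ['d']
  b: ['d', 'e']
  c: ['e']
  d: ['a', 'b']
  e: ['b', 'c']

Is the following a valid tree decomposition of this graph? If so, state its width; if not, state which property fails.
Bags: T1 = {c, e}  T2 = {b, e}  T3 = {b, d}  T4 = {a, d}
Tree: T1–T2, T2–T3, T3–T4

Every vertex of G appears in some bag (union = {a, b, c, d, e}); every edge is covered by a bag; and for each vertex v the set of bags containing v is connected in the bag tree. The decomposition is therefore valid. The largest bag has 2 vertices, so the width is 1.

Yes; width 1.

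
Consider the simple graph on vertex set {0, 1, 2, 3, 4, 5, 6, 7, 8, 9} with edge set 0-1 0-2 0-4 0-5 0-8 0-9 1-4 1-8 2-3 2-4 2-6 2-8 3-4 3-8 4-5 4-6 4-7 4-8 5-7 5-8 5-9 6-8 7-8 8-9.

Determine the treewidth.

3

A width-3 tree decomposition is:
Bags: B1 = {0, 2, 4, 8}  B2 = {0, 1, 4, 8}  B3 = {2, 3, 4, 8}  B4 = {0, 4, 5, 8}  B5 = {0, 5, 8, 9}  B6 = {2, 4, 6, 8}  B7 = {4, 5, 7, 8}
Tree: B1–B2, B1–B3, B2–B4, B4–B5, B1–B6, B4–B7
Each bag holds 4 vertices, so the decomposition has width 3, which upper-bounds the treewidth. Conversely, {0, 5, 8, 9} is a clique of size 4, and the vertices of any clique must share a bag in every tree decomposition; so some bag has ≥ 4 vertices and tw(G) ≥ 3. Hence tw(G) = 3 exactly.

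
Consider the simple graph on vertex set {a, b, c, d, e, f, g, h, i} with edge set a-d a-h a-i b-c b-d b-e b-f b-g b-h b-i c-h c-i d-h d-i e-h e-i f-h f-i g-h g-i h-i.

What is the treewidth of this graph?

3

A width-3 tree decomposition is:
Bags: B1 = {b, g, h, i}  B2 = {b, e, h, i}  B3 = {b, d, h, i}  B4 = {b, c, h, i}  B5 = {a, d, h, i}  B6 = {b, f, h, i}
Tree: B1–B2, B1–B3, B1–B4, B3–B5, B3–B6
The largest bag has 4 vertices, giving width 3; this decomposition certifies tw(G) ≤ 3. Conversely, {a, d, h, i} is a clique of size 4, and the vertices of any clique must share a bag in every tree decomposition; so some bag has ≥ 4 vertices and tw(G) ≥ 3. The upper and lower bounds meet at 3, so that is the treewidth.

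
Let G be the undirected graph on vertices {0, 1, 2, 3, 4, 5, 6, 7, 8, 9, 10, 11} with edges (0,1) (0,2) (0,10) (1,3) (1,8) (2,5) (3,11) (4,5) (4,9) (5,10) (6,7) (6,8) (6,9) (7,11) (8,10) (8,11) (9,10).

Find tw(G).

3

A width-3 tree decomposition is:
Bags: B1 = {2, 4, 5, 9}  B2 = {2, 5, 9, 10}  B3 = {0, 2, 9, 10}  B4 = {0, 6, 9, 10}  B5 = {0, 6, 8, 10}  B6 = {0, 1, 6, 8}  B7 = {1, 6, 7, 8}  B8 = {1, 7, 8, 11}  B9 = {1, 3, 7, 11}
Tree: B1–B2, B2–B3, B3–B4, B4–B5, B5–B6, B6–B7, B7–B8, B8–B9
Every bag has size at most 4, so the width is 4 − 1 = 3 and tw(G) ≤ 3. For the lower bound: the 4 vertex sets {2,4,5}, {9}, {10}, {0,1,6,8} are disjoint, each induces a connected subgraph, and every pair is joined by at least one edge of G. Contracting each set to a single vertex therefore yields K_{4} as a minor, and since treewidth is minor-monotone, tw(G) ≥ tw(K_{4}) = 3. The upper and lower bounds meet at 3, so that is the treewidth.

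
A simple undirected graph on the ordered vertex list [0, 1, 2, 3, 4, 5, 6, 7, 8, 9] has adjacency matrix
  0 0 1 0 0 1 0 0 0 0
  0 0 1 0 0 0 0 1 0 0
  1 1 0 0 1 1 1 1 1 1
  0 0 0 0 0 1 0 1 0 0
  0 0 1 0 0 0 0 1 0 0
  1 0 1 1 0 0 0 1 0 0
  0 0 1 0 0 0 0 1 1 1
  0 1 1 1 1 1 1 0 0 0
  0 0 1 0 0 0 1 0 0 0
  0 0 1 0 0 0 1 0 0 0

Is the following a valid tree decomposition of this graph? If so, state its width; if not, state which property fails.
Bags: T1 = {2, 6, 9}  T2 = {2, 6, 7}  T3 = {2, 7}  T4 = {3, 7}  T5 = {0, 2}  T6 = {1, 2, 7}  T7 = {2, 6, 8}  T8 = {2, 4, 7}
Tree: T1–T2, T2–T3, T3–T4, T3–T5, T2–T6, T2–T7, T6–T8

A tree decomposition must satisfy three properties: every vertex lies in some bag; for every edge, both endpoints lie together in some bag; and for every vertex, the bags containing it form a connected subtree. Here vertex 5 appears in no bag, so the decomposition is invalid.

No — vertex 5 appears in no bag.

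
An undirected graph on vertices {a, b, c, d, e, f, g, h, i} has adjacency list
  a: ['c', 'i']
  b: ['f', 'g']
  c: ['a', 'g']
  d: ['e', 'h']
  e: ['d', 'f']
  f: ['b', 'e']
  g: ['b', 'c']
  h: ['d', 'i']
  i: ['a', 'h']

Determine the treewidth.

2

A width-2 tree decomposition is:
Bags: B1 = {d, e, h}  B2 = {e, h, i}  B3 = {a, e, i}  B4 = {a, c, e}  B5 = {c, e, g}  B6 = {b, e, g}  B7 = {b, e, f}
Tree: B1–B2, B2–B3, B3–B4, B4–B5, B5–B6, B6–B7
Each bag holds 3 vertices, so the decomposition has width 2, which upper-bounds the treewidth. Since e–d–h–i–a–c–g–b–f–e is a cycle in G, G is not acyclic. Forests are exactly the graphs of treewidth ≤ 1, so tw(G) ≥ 2. Therefore the treewidth is 2.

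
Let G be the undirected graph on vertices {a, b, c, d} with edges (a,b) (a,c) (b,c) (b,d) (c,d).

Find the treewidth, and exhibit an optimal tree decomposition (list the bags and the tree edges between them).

Each bag holds 3 vertices, so the decomposition has width 2, which upper-bounds the treewidth. Conversely, {b, c, d} is a clique of size 3, and the vertices of any clique must share a bag in every tree decomposition; so some bag has ≥ 3 vertices and tw(G) ≥ 2. Combining the bounds, tw(G) = 2.

Treewidth 2.
One optimal decomposition is:
Bags: B1 = {a, b, c}  B2 = {b, c, d}
Tree: B1–B2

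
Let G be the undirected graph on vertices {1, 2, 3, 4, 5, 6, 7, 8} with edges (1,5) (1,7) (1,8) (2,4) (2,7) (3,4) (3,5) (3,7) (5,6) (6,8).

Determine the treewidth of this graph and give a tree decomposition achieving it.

Treewidth 2.
Bags: B1 = {1, 6, 8}  B2 = {1, 5, 6}  B3 = {1, 5, 7}  B4 = {3, 5, 7}  B5 = {2, 3, 7}  B6 = {2, 3, 4}
Tree: B1–B2, B2–B3, B3–B4, B4–B5, B5–B6

Every bag has size at most 3, so the width is 3 − 1 = 2 and tw(G) ≤ 2. For the lower bound, G contains the cycle 8–6–5–1–8, so G is not a forest; only forests have treewidth ≤ 1, hence tw(G) ≥ 2. Hence tw(G) = 2 exactly.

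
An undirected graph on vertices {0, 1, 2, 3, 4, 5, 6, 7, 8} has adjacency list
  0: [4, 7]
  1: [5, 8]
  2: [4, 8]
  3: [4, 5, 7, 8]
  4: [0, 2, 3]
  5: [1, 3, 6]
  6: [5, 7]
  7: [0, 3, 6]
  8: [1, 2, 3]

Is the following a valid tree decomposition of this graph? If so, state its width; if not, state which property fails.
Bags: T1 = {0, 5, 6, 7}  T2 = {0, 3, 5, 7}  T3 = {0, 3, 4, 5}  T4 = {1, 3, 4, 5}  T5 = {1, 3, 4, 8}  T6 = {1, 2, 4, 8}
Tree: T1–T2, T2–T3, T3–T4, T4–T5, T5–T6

Vertex coverage: the bags together contain {0, 1, 2, 3, 4, 5, 6, 7, 8}, the full vertex set. Edge coverage: each edge of G has both endpoints in at least one bag. Running intersection: for every vertex, the bags containing it form a connected subtree. All three properties hold, so this is a valid tree decomposition of width max|bag| − 1 = 3, and hence tw(G) ≤ 3.

Yes; width 3.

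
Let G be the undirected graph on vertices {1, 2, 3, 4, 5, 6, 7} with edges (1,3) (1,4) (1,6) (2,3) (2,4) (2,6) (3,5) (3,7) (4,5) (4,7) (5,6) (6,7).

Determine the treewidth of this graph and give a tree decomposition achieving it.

Each bag holds 4 vertices, so the decomposition has width 3, which upper-bounds the treewidth. For the lower bound: the 4 vertex sets {6,7}, {4,5}, {3}, {1} are disjoint, each induces a connected subgraph, and every pair is joined by at least one edge of G. Contracting each set to a single vertex therefore yields K_{4} as a minor, and since treewidth is minor-monotone, tw(G) ≥ tw(K_{4}) = 3. Hence tw(G) = 3 exactly.

Treewidth 3.
One such decomposition:
Bags: B1 = {3, 4, 6, 7}  B2 = {3, 4, 5, 6}  B3 = {1, 3, 4, 6}  B4 = {2, 3, 4, 6}
Tree: B1–B2, B2–B3, B3–B4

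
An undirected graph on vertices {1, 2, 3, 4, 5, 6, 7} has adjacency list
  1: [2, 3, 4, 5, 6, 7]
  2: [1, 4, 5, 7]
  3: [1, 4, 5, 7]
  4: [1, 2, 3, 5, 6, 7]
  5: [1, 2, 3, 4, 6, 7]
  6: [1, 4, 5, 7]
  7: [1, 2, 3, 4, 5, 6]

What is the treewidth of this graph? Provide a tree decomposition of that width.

Every bag has size at most 5, so the width is 5 − 1 = 4 and tw(G) ≤ 4. For the lower bound, the 5 vertices {1, 2, 4, 5, 7} are pairwise adjacent, and any tree decomposition puts a clique entirely inside one bag — forcing width ≥ 4. The upper and lower bounds meet at 4, so that is the treewidth.

Treewidth 4.
One optimal decomposition is:
Bags: B1 = {1, 2, 4, 5, 7}  B2 = {1, 4, 5, 6, 7}  B3 = {1, 3, 4, 5, 7}
Tree: B1–B2, B1–B3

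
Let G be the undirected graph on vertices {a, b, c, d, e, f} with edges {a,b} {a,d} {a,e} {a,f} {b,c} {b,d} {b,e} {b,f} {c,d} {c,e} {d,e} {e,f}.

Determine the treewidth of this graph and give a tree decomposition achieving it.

The largest bag has 4 vertices, giving width 3; this decomposition certifies tw(G) ≤ 3. On the other hand G contains the 4-clique {b, c, d, e}. A clique must lie in a single bag of any decomposition, so no decomposition can have width below 3. Combining the bounds, tw(G) = 3.

Treewidth 3.
Bags: B1 = {a, b, d, e}  B2 = {a, b, e, f}  B3 = {b, c, d, e}
Tree: B1–B2, B1–B3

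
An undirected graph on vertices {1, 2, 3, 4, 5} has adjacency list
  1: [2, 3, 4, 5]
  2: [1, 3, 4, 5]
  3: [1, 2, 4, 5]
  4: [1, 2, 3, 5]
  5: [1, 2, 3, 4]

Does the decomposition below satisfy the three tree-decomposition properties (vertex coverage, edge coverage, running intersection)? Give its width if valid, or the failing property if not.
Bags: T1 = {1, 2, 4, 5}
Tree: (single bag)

A tree decomposition must satisfy three properties: every vertex lies in some bag; for every edge, both endpoints lie together in some bag; and for every vertex, the bags containing it form a connected subtree. Here vertex 3 appears in no bag, so the decomposition is invalid.

No — vertex 3 appears in no bag.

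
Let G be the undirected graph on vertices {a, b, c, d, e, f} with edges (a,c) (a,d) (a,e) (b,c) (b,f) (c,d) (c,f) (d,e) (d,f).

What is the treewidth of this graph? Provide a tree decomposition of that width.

Treewidth 2.
Bags: B1 = {c, d, f}  B2 = {a, c, d}  B3 = {a, d, e}  B4 = {b, c, f}
Tree: B1–B2, B2–B3, B1–B4

Every bag has size at most 3, so the width is 3 − 1 = 2 and tw(G) ≤ 2. For the lower bound, the 3 vertices {a, d, e} are pairwise adjacent, and any tree decomposition puts a clique entirely inside one bag — forcing width ≥ 2. Therefore the treewidth is 2.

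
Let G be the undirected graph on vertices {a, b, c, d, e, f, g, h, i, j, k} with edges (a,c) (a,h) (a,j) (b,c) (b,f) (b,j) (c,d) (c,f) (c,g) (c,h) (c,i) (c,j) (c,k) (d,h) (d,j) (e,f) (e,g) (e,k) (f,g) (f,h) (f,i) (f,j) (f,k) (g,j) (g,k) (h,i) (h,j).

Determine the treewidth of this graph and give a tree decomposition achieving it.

Each bag holds 4 vertices, so the decomposition has width 3, which upper-bounds the treewidth. Conversely, {e, f, g, k} is a clique of size 4, and the vertices of any clique must share a bag in every tree decomposition; so some bag has ≥ 4 vertices and tw(G) ≥ 3. Hence tw(G) = 3 exactly.

Treewidth 3.
One optimal decomposition is:
Bags: B1 = {c, f, g, j}  B2 = {c, f, h, j}  B3 = {b, c, f, j}  B4 = {a, c, h, j}  B5 = {c, f, g, k}  B6 = {e, f, g, k}  B7 = {c, f, h, i}  B8 = {c, d, h, j}
Tree: B1–B2, B2–B3, B2–B4, B1–B5, B5–B6, B2–B7, B2–B8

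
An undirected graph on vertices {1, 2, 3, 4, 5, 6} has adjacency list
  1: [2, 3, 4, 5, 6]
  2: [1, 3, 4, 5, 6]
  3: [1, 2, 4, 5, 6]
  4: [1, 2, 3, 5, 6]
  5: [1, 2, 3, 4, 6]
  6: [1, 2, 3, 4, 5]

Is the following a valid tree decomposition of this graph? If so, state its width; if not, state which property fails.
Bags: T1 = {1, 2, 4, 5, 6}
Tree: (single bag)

A tree decomposition must satisfy three properties: every vertex lies in some bag; for every edge, both endpoints lie together in some bag; and for every vertex, the bags containing it form a connected subtree. Here vertex 3 appears in no bag, so the decomposition is invalid.

No — vertex 3 appears in no bag.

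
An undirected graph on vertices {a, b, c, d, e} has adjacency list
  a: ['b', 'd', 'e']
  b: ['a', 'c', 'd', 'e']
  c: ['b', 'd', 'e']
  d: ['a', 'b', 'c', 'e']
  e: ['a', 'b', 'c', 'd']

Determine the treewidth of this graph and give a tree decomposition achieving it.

Treewidth 3.
One such decomposition:
Bags: B1 = {a, b, d, e}  B2 = {b, c, d, e}
Tree: B1–B2

The largest bag has 4 vertices, giving width 3; this decomposition certifies tw(G) ≤ 3. On the other hand G contains the 4-clique {b, c, d, e}. A clique must lie in a single bag of any decomposition, so no decomposition can have width below 3. Hence tw(G) = 3 exactly.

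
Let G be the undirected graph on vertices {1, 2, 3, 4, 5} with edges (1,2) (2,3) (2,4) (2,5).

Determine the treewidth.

A width-1 tree decomposition is:
Bags: B1 = {2, 4}  B2 = {2, 5}  B3 = {2, 3}  B4 = {1, 2}
Tree: B1–B2, B2–B3, B1–B4
Each bag holds 2 vertices, so the decomposition has width 1, which upper-bounds the treewidth. G has an edge, so its treewidth is at least 1. Hence tw(G) = 1 exactly.

1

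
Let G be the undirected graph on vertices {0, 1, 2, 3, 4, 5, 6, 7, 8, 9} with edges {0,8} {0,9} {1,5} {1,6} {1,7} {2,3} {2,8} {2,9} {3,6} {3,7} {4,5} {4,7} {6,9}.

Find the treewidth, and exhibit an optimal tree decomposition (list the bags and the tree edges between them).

Every bag has size at most 3, so the width is 3 − 1 = 2 and tw(G) ≤ 2. Since 0–8–2–9–0 is a cycle in G, G is not acyclic. Forests are exactly the graphs of treewidth ≤ 1, so tw(G) ≥ 2. Combining the bounds, tw(G) = 2.

Treewidth 2.
One such decomposition:
Bags: B1 = {0, 8, 9}  B2 = {2, 8, 9}  B3 = {2, 6, 9}  B4 = {2, 3, 6}  B5 = {1, 3, 6}  B6 = {1, 3, 7}  B7 = {1, 5, 7}  B8 = {4, 5, 7}
Tree: B1–B2, B2–B3, B3–B4, B4–B5, B5–B6, B6–B7, B7–B8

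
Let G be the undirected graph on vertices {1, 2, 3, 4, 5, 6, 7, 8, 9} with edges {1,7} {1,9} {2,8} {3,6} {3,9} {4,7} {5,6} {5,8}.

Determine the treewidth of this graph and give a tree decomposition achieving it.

Treewidth 1.
One such decomposition:
Bags: B1 = {4, 7}  B2 = {1, 7}  B3 = {1, 9}  B4 = {3, 9}  B5 = {3, 6}  B6 = {5, 6}  B7 = {5, 8}  B8 = {2, 8}
Tree: B1–B2, B2–B3, B3–B4, B4–B5, B5–B6, B6–B7, B7–B8

The largest bag has 2 vertices, giving width 1; this decomposition certifies tw(G) ≤ 1. Any graph with an edge has treewidth ≥ 1, and G has the edge 4–7. Combining the bounds, tw(G) = 1.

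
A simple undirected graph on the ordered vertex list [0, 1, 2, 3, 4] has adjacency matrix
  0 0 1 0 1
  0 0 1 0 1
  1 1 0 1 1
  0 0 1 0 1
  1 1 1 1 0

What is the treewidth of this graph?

2

A width-2 tree decomposition is:
Bags: B1 = {0, 2, 4}  B2 = {1, 2, 4}  B3 = {2, 3, 4}
Tree: B1–B2, B1–B3
Each bag holds 3 vertices, so the decomposition has width 2, which upper-bounds the treewidth. For the lower bound, the 3 vertices {0, 2, 4} are pairwise adjacent, and any tree decomposition puts a clique entirely inside one bag — forcing width ≥ 2. The upper and lower bounds meet at 2, so that is the treewidth.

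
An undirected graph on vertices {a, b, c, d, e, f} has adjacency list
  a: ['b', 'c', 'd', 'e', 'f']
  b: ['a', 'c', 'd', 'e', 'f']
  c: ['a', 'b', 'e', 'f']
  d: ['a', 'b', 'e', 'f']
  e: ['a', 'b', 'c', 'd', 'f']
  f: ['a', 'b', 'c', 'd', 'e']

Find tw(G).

A width-4 tree decomposition is:
Bags: B1 = {a, b, c, e, f}  B2 = {a, b, d, e, f}
Tree: B1–B2
Each bag holds 5 vertices, so the decomposition has width 4, which upper-bounds the treewidth. For the lower bound, the 5 vertices {a, b, d, e, f} are pairwise adjacent, and any tree decomposition puts a clique entirely inside one bag — forcing width ≥ 4. Therefore the treewidth is 4.

4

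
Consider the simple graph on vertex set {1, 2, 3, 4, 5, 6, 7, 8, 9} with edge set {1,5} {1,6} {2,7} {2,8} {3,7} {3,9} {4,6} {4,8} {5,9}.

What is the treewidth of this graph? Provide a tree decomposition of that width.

Each bag holds 3 vertices, so the decomposition has width 2, which upper-bounds the treewidth. Since 6–4–8–2–7–3–9–5–1–6 is a cycle in G, G is not acyclic. Forests are exactly the graphs of treewidth ≤ 1, so tw(G) ≥ 2. Therefore the treewidth is 2.

Treewidth 2.
One optimal decomposition is:
Bags: B1 = {4, 6, 8}  B2 = {2, 6, 8}  B3 = {2, 6, 7}  B4 = {3, 6, 7}  B5 = {3, 6, 9}  B6 = {5, 6, 9}  B7 = {1, 5, 6}
Tree: B1–B2, B2–B3, B3–B4, B4–B5, B5–B6, B6–B7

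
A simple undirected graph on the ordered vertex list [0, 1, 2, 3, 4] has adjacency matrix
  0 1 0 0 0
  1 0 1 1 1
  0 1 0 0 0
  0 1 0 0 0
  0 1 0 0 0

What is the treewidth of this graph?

A width-1 tree decomposition is:
Bags: B1 = {1, 2}  B2 = {0, 1}  B3 = {1, 3}  B4 = {1, 4}
Tree: B1–B2, B1–B3, B2–B4
Each bag holds 2 vertices, so the decomposition has width 1, which upper-bounds the treewidth. Since G has at least one edge (e.g. 2–1), it is not an edgeless graph, so tw(G) ≥ 1. Therefore the treewidth is 1.

1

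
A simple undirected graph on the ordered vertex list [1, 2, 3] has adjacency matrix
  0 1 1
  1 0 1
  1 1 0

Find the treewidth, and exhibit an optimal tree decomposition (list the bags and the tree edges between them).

Treewidth 2.
One such decomposition:
Bags: B1 = {1, 2, 3}
Tree: (single bag)

A single bag containing all 3 vertices is trivially a valid decomposition of width 2. On the other hand G contains the 3-clique {1, 2, 3}. A clique must lie in a single bag of any decomposition, so no decomposition can have width below 2. Therefore the treewidth is 2.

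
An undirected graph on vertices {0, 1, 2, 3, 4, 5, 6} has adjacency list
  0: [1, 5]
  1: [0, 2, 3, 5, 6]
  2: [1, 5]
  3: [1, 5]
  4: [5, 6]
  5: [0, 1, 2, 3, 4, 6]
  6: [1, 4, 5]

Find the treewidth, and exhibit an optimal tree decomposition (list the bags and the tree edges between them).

Each bag holds 3 vertices, so the decomposition has width 2, which upper-bounds the treewidth. On the other hand G contains the 3-clique {0, 1, 5}. A clique must lie in a single bag of any decomposition, so no decomposition can have width below 2. Hence tw(G) = 2 exactly.

Treewidth 2.
Bags: B1 = {1, 5, 6}  B2 = {1, 2, 5}  B3 = {1, 3, 5}  B4 = {0, 1, 5}  B5 = {4, 5, 6}
Tree: B1–B2, B2–B3, B3–B4, B1–B5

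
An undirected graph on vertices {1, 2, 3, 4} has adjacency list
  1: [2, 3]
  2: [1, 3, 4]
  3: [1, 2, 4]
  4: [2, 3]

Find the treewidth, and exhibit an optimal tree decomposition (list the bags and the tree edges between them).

Each bag holds 3 vertices, so the decomposition has width 2, which upper-bounds the treewidth. Conversely, {1, 2, 3} is a clique of size 3, and the vertices of any clique must share a bag in every tree decomposition; so some bag has ≥ 3 vertices and tw(G) ≥ 2. Combining the bounds, tw(G) = 2.

Treewidth 2.
Bags: B1 = {1, 2, 3}  B2 = {2, 3, 4}
Tree: B1–B2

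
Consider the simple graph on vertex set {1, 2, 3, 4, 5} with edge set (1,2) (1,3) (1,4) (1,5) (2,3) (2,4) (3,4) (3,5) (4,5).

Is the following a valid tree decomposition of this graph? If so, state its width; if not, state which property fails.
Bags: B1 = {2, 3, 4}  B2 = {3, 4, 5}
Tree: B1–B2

No — vertex 1 appears in no bag.

A tree decomposition must satisfy three properties: every vertex lies in some bag; for every edge, both endpoints lie together in some bag; and for every vertex, the bags containing it form a connected subtree. Here vertex 1 appears in no bag, so the decomposition is invalid.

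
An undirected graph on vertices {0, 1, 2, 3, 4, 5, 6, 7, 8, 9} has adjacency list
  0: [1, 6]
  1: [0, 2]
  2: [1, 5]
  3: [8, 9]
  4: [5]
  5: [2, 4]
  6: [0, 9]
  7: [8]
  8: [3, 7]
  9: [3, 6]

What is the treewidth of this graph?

1

A width-1 tree decomposition is:
Bags: B1 = {4, 5}  B2 = {2, 5}  B3 = {1, 2}  B4 = {0, 1}  B5 = {0, 6}  B6 = {6, 9}  B7 = {3, 9}  B8 = {3, 8}  B9 = {7, 8}
Tree: B1–B2, B2–B3, B3–B4, B4–B5, B5–B6, B6–B7, B7–B8, B8–B9
Every bag has size at most 2, so the width is 2 − 1 = 1 and tw(G) ≤ 1. Since G has at least one edge (e.g. 4–5), it is not an edgeless graph, so tw(G) ≥ 1. Combining the bounds, tw(G) = 1.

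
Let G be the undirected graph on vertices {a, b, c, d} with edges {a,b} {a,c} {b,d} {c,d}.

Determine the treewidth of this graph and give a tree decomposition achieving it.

Treewidth 2.
One optimal decomposition is:
Bags: B1 = {b, c, d}  B2 = {a, b, c}
Tree: B1–B2

Each bag holds 3 vertices, so the decomposition has width 2, which upper-bounds the treewidth. The edges c–d–b–a–c form a cycle, so G is not a tree and its treewidth is at least 2. Hence tw(G) = 2 exactly.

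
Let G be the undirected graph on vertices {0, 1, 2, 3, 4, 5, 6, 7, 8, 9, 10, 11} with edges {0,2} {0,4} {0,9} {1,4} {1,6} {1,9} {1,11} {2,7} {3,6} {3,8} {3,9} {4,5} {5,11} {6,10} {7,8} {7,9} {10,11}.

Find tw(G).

3

A width-3 tree decomposition is:
Bags: B1 = {0, 2, 7, 8}  B2 = {0, 7, 8, 9}  B3 = {0, 3, 8, 9}  B4 = {0, 3, 4, 9}  B5 = {1, 3, 4, 9}  B6 = {1, 3, 4, 6}  B7 = {1, 4, 5, 6}  B8 = {1, 5, 6, 11}  B9 = {5, 6, 10, 11}
Tree: B1–B2, B2–B3, B3–B4, B4–B5, B5–B6, B6–B7, B7–B8, B8–B9
Each bag holds 4 vertices, so the decomposition has width 3, which upper-bounds the treewidth. For the lower bound: the 4 vertex sets {2,7,8}, {0}, {9}, {1,3,4,6} are disjoint, each induces a connected subgraph, and every pair is joined by at least one edge of G. Contracting each set to a single vertex therefore yields K_{4} as a minor, and since treewidth is minor-monotone, tw(G) ≥ tw(K_{4}) = 3. Hence tw(G) = 3 exactly.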